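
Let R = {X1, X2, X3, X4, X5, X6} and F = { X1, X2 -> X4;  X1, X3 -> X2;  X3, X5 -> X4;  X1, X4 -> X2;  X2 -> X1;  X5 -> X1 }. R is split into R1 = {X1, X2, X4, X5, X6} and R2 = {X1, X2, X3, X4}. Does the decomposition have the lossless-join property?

Common attributes: R1 ∩ R2 = {X1, X2, X4}.
No dependency enlarges {X1, X2, X4}, so (X1, X2, X4)⁺ = {X1, X2, X4}.
The closure contains neither all of R1 = {X1, X2, X4, X5, X6} nor all of R2 = {X1, X2, X3, X4}, so the common attributes are not a superkey of either fragment. The join is lossy.

No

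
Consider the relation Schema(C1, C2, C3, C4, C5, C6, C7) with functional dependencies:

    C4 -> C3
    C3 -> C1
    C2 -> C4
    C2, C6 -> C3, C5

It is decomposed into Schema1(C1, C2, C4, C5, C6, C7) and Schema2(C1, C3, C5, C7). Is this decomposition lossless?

Common attributes: Schema1 ∩ Schema2 = {C1, C5, C7}.
No dependency enlarges {C1, C5, C7}, so (C1, C5, C7)⁺ = {C1, C5, C7}.
The closure contains neither all of Schema1 = {C1, C2, C4, C5, C6, C7} nor all of Schema2 = {C1, C3, C5, C7}, so the common attributes are not a superkey of either fragment. The join is lossy.

No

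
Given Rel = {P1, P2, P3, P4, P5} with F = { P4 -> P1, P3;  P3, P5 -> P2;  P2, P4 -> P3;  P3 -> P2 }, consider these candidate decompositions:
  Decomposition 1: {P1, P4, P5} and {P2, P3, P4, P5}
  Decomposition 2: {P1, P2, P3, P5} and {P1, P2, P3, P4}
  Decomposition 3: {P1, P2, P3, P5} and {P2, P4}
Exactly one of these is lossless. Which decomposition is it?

Decomposition 1

Decomposition 1: common = {P4, P5}, closure = {P1, P2, P3, P4, P5} → lossless.
Decomposition 2: common = {P1, P2, P3}, closure = {P1, P2, P3} → lossy.
Decomposition 3: common = {P2}, closure = {P2} → lossy.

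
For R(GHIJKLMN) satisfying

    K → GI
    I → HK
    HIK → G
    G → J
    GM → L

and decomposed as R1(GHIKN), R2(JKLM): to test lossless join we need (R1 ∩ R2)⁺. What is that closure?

R1 ∩ R2 = {K}.
K → GI applies, adding GI
I → HK applies, adding H
G → J applies, adding J
Closure: {GHIJK}.

GHIJK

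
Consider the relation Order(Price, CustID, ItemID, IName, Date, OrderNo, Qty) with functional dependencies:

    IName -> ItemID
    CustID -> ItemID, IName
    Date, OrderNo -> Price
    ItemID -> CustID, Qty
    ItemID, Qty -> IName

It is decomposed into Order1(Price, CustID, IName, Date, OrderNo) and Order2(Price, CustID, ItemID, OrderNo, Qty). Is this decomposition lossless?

Common attributes: Order1 ∩ Order2 = {Price, CustID, OrderNo}.
Closure of {Price, CustID, OrderNo}: CustID → ItemID, IName applies, adding ItemID, IName; ItemID → CustID, Qty applies, adding Qty. So (Price, CustID, OrderNo)⁺ = {Price, CustID, ItemID, IName, OrderNo, Qty}.
This closure contains every attribute of Order2, so Order1 ∩ Order2 → Order2. The join is lossless.

Yes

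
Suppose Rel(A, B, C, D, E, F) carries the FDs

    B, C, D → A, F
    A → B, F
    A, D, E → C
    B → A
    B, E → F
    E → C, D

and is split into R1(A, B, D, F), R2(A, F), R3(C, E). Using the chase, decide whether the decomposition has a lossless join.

Chase test. Columns are A, B, C, D, E, F; row i has aⱼ where attribute j ∈ Ri, else bᵢⱼ.
Initial tableau (one row per fragment):
  row 1: a1 a2 b13 a4 b15 a6
  row 2: a1 b22 b23 b24 b25 a6
  row 3: b31 b32 a3 b34 a5 b36
Rows 1 and 2 agree on A; apply A→B, F and equate their B, F entries.
No row becomes fully distinguished — the join is lossy.

No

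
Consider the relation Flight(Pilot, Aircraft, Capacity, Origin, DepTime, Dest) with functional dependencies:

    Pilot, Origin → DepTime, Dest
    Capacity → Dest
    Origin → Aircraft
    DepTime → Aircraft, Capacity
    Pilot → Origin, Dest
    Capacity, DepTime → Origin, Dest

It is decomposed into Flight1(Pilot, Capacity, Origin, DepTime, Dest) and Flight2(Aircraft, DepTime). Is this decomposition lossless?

Common attributes: Flight1 ∩ Flight2 = {DepTime}.
Closure of {DepTime}: DepTime → Aircraft, Capacity applies, adding Aircraft, Capacity; Capacity, DepTime → Origin, Dest applies, adding Origin, Dest. So (DepTime)⁺ = {Aircraft, Capacity, Origin, DepTime, Dest}.
This closure contains every attribute of Flight2, so Flight1 ∩ Flight2 → Flight2. The join is lossless.

Yes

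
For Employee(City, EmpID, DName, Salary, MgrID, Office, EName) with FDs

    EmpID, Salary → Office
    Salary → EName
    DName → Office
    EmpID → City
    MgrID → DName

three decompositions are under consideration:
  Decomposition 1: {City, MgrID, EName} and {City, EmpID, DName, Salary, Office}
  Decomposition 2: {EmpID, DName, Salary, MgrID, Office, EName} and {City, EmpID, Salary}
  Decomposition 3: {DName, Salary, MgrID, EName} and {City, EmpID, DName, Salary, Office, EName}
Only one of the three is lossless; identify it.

Decomposition 1: common = {City}, closure = {City} → lossy.
Decomposition 2: common = {EmpID, Salary}, closure = {City, EmpID, Salary, Office, EName} → lossless.
Decomposition 3: common = {DName, Salary, EName}, closure = {DName, Salary, Office, EName} → lossy.

Decomposition 2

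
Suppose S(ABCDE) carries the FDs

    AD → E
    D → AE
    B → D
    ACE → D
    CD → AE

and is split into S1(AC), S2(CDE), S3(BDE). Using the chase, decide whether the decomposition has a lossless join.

Chase test. Columns are ABCDE; row i has aⱼ where attribute j ∈ Si, else bᵢⱼ.
Initial tableau (one row per fragment):
  row 1: a1 b12 a3 b14 b15
  row 2: b21 b22 a3 a4 a5
  row 3: b31 a2 b33 a4 a5
Rows 2 and 3 agree on D; apply D→AE and equate their AE entries.
No row becomes fully distinguished — the join is lossy.

No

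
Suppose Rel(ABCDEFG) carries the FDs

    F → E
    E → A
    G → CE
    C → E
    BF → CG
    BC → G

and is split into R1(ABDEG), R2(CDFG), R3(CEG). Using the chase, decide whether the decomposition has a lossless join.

No

Chase test. Columns are ABCDEFG; row i has aⱼ where attribute j ∈ Ri, else bᵢⱼ.
Initial tableau (one row per fragment):
  row 1: a1 a2 b13 a4 a5 b16 a7
  row 2: b21 b22 a3 a4 b25 a6 a7
  row 3: b31 b32 a3 b34 a5 b36 a7
Rows 1 and 3 agree on E; apply E→A and equate their A entries.
Rows 1 and 2 agree on G; apply G→CE and equate their CE entries.
Rows 1 and 2 agree on E; apply E→A and equate their A entries.
No row becomes fully distinguished — the join is lossy.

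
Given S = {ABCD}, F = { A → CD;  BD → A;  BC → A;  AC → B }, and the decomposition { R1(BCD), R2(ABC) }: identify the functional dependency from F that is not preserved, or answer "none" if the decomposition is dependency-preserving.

none

A → CD: restricted closure across fragments reaches CD.
BD → A: restricted closure across fragments reaches A.
BC → A lies within R2.
AC → B lies within R2.
Every dependency is enforceable on the fragments, so the decomposition is dependency-preserving.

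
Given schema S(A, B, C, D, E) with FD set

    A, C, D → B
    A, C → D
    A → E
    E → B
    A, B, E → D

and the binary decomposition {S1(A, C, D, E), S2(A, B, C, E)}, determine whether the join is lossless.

Common attributes: S1 ∩ S2 = {A, C, E}.
Closure of {A, C, E}: A, C → D applies, adding D; E → B applies, adding B. So (A, C, E)⁺ = {A, B, C, D, E}.
This closure contains every attribute of S1, so S1 ∩ S2 → S1. The join is lossless.

Yes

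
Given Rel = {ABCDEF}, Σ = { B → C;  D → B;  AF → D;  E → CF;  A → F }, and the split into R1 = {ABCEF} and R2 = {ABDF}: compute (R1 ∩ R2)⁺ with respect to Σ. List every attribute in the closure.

ABCDF

R1 ∩ R2 = {ABF}.
B → C applies, adding C
AF → D applies, adding D
Closure: {ABCDF}.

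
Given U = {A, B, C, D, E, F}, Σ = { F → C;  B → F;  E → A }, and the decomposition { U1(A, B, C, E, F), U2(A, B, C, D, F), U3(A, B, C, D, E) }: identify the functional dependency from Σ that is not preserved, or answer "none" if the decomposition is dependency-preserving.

F → C lies within U1.
B → F lies within U1.
E → A lies within U1.
Every dependency is enforceable on the fragments, so the decomposition is dependency-preserving.

none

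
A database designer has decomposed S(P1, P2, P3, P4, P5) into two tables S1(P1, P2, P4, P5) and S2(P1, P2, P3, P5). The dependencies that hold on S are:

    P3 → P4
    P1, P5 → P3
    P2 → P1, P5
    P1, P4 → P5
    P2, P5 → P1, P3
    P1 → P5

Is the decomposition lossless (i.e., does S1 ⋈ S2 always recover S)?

Common attributes: S1 ∩ S2 = {P1, P2, P5}.
Closure of {P1, P2, P5}: P1, P5 → P3 applies, adding P3; P3 → P4 applies, adding P4. So (P1, P2, P5)⁺ = {P1, P2, P3, P4, P5}.
This closure contains every attribute of S1, so S1 ∩ S2 → S1. The join is lossless.

Yes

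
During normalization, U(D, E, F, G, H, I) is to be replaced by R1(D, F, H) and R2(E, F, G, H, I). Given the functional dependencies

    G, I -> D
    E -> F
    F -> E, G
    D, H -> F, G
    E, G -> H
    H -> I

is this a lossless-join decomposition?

Common attributes: R1 ∩ R2 = {F, H}.
Closure of {F, H}: F → E, G applies, adding E, G; H → I applies, adding I; G, I → D applies, adding D. So (F, H)⁺ = {D, E, F, G, H, I}.
This closure contains every attribute of R1, so R1 ∩ R2 → R1. The join is lossless.

Yes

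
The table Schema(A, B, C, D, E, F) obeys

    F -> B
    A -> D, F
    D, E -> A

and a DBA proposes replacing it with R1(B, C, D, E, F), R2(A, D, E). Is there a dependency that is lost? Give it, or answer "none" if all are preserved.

Check A → D, F: no single fragment contains all of {A, D, F}, and the restricted closure of {A} across the fragments never reaches {D, F}.
F → B is preserved.
D, E → A is preserved.

A -> D, F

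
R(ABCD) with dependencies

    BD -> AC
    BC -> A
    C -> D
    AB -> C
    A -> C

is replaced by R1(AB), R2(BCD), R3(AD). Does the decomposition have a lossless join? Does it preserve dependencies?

Lossless test (chase): Rows 1 and 3 agree on A; apply A→C and equate their C entries. Rows 1 and 3 agree on C; apply C→D and equate their D entries. Rows 1 and 2 agree on BD; apply BD→AC and equate their AC entries. Row 1 is now all distinguished symbols — the join is lossless.
Dependency preservation: the restricted closure of {BD} across the fragments never reaches {AC}, so BD → AC cannot be enforced without a join — not preserved.

lossless but not dependency-preserving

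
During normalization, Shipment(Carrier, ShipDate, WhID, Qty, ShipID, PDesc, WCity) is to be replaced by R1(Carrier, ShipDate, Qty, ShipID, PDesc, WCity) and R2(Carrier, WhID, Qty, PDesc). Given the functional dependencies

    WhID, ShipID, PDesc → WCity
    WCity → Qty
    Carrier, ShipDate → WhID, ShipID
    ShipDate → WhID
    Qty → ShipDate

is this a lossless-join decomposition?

Common attributes: R1 ∩ R2 = {Carrier, Qty, PDesc}.
Closure of {Carrier, Qty, PDesc}: Qty → ShipDate applies, adding ShipDate; Carrier, ShipDate → WhID, ShipID applies, adding WhID, ShipID; WhID, ShipID, PDesc → WCity applies, adding WCity. So (Carrier, Qty, PDesc)⁺ = {Carrier, ShipDate, WhID, Qty, ShipID, PDesc, WCity}.
This closure contains every attribute of R1, so R1 ∩ R2 → R1. The join is lossless.

Yes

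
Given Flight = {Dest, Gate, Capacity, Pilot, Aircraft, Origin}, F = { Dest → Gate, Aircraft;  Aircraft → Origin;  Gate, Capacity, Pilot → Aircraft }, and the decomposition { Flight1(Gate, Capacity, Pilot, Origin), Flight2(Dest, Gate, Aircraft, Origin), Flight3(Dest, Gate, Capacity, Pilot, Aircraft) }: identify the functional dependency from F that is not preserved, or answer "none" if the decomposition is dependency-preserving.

Dest → Gate, Aircraft lies within Flight2.
Aircraft → Origin lies within Flight2.
Gate, Capacity, Pilot → Aircraft lies within Flight3.
Every dependency is enforceable on the fragments, so the decomposition is dependency-preserving.

none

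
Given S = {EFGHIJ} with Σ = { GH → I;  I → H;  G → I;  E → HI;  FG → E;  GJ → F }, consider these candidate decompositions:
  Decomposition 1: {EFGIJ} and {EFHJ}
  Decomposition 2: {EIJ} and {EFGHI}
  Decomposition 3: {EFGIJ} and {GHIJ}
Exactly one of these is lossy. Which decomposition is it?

Decomposition 2

Decomposition 1: common = {EFJ}, closure = {EFHIJ} → lossless.
Decomposition 2: common = {EI}, closure = {EHI} → lossy.
Decomposition 3: common = {GIJ}, closure = {EFGHIJ} → lossless.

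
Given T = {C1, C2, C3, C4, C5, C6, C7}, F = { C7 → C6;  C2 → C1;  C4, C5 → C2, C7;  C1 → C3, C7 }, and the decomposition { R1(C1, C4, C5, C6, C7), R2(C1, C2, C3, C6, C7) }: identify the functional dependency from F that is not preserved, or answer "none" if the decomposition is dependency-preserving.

Check C4, C5 → C2, C7: no single fragment contains all of {C2, C4, C5, C7}, and the restricted closure of {C4, C5} across the fragments never reaches {C2, C7}.
C7 → C6 is preserved.
C2 → C1 is preserved.
C1 → C3, C7 is preserved.

C4, C5 → C2, C7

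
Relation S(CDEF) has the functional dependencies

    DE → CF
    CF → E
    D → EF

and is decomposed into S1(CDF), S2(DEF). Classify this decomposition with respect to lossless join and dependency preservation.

Lossless test: (DF)⁺ = {CDEF}, which contains all of one fragment — lossless.
Dependency preservation: the restricted closure of {CF} across the fragments never reaches {E}, so CF → E cannot be enforced without a join — not preserved.

lossless but not dependency-preserving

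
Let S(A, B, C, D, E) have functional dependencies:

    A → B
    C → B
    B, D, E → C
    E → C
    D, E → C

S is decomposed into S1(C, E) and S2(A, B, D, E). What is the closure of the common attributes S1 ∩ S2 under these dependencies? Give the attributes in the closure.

B, C, E

S1 ∩ S2 = {E}.
E → C applies, adding C
C → B applies, adding B
Closure: {B, C, E}.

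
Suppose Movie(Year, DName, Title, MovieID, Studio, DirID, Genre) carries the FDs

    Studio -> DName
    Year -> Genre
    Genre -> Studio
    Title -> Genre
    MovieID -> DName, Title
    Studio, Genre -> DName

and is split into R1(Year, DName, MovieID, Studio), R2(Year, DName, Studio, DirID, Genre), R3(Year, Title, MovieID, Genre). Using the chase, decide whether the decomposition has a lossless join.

No

Chase test. Columns are Year, DName, Title, MovieID, Studio, DirID, Genre; row i has aⱼ where attribute j ∈ Ri, else bᵢⱼ.
Initial tableau (one row per fragment):
  row 1: a1 a2 b13 a4 a5 b16 b17
  row 2: a1 a2 b23 b24 a5 a6 a7
  row 3: a1 b32 a3 a4 b35 b36 a7
Rows 1 and 2 agree on Year; apply Year→Genre and equate their Genre entries.
Rows 1 and 3 agree on Genre; apply Genre→Studio and equate their Studio entries.
Rows 1 and 3 agree on MovieID; apply MovieID→DName, Title and equate their DName, Title entries.
No row becomes fully distinguished — the join is lossy.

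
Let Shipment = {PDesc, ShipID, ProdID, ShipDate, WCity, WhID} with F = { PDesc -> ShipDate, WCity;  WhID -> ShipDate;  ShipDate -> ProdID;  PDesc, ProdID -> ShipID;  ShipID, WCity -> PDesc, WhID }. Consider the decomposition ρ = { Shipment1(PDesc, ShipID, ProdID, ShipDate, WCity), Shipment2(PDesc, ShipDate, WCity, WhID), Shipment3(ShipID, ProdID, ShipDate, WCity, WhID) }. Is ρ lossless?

Chase test. Columns are PDesc, ShipID, ProdID, ShipDate, WCity, WhID; row i has aⱼ where attribute j ∈ Shipmenti, else bᵢⱼ.
Initial tableau (one row per fragment):
  row 1: a1 a2 a3 a4 a5 b16
  row 2: a1 b22 b23 a4 a5 a6
  row 3: b31 a2 a3 a4 a5 a6
Rows 1 and 2 agree on ShipDate; apply ShipDate→ProdID and equate their ProdID entries.
Rows 1 and 2 agree on PDesc, ProdID; apply PDesc, ProdID→ShipID and equate their ShipID entries.
Rows 1 and 2 agree on ShipID, WCity; apply ShipID, WCity→PDesc, WhID and equate their PDesc, WhID entries.
Rows 1 and 3 agree on ShipID, WCity; apply ShipID, WCity→PDesc, WhID and equate their PDesc, WhID entries.
Row 1 is now all distinguished symbols — the join is lossless.

Yes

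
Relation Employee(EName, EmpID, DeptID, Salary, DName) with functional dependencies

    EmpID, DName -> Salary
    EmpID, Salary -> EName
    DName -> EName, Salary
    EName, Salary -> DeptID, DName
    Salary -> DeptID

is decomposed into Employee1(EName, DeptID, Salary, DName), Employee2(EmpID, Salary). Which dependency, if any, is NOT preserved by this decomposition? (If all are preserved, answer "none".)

Check EmpID, Salary → EName: no single fragment contains all of {EName, EmpID, Salary}, and the restricted closure of {EmpID, Salary} across the fragments never reaches {EName}.
EmpID, DName → Salary is preserved.
DName → EName, Salary is preserved.
EName, Salary → DeptID, DName is preserved.
Salary → DeptID is preserved.

EmpID, Salary -> EName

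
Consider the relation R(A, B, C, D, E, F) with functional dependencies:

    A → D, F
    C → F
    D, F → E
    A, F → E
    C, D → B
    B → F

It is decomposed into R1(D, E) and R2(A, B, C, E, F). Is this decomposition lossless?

Common attributes: R1 ∩ R2 = {E}.
No dependency enlarges {E}, so (E)⁺ = {E}.
The closure contains neither all of R1 = {D, E} nor all of R2 = {A, B, C, E, F}, so the common attributes are not a superkey of either fragment. The join is lossy.

No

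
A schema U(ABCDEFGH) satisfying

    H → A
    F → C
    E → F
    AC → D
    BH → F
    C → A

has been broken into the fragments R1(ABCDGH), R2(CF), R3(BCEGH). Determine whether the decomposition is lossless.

No

Chase test. Columns are ABCDEFGH; row i has aⱼ where attribute j ∈ Ri, else bᵢⱼ.
Initial tableau (one row per fragment):
  row 1: a1 a2 a3 a4 b15 b16 a7 a8
  row 2: b21 b22 a3 b24 b25 a6 b27 b28
  row 3: b31 a2 a3 b34 a5 b36 a7 a8
Rows 1 and 3 agree on H; apply H→A and equate their A entries.
Rows 1 and 3 agree on AC; apply AC→D and equate their D entries.
Rows 1 and 3 agree on BH; apply BH→F and equate their F entries.
Rows 1 and 2 agree on C; apply C→A and equate their A entries.
Rows 1 and 2 agree on AC; apply AC→D and equate their D entries.
No row becomes fully distinguished — the join is lossy.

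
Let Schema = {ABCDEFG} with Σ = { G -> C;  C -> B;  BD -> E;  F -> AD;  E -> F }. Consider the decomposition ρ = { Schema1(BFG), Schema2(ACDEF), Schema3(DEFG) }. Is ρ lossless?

No

Chase test. Columns are ABCDEFG; row i has aⱼ where attribute j ∈ Schemai, else bᵢⱼ.
Initial tableau (one row per fragment):
  row 1: b11 a2 b13 b14 b15 a6 a7
  row 2: a1 b22 a3 a4 a5 a6 b27
  row 3: b31 b32 b33 a4 a5 a6 a7
Rows 1 and 3 agree on G; apply G→C and equate their C entries.
Rows 1 and 3 agree on C; apply C→B and equate their B entries.
Rows 1 and 2 agree on F; apply F→AD and equate their AD entries.
Rows 1 and 3 agree on F; apply F→AD and equate their AD entries.
Rows 1 and 3 agree on BD; apply BD→E and equate their E entries.
No row becomes fully distinguished — the join is lossy.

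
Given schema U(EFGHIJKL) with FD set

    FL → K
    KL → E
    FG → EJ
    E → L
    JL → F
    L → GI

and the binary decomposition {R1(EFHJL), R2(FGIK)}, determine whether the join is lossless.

No

Common attributes: R1 ∩ R2 = {F}.
No dependency enlarges {F}, so (F)⁺ = {F}.
The closure contains neither all of R1 = {EFHJL} nor all of R2 = {FGIK}, so the common attributes are not a superkey of either fragment. The join is lossy.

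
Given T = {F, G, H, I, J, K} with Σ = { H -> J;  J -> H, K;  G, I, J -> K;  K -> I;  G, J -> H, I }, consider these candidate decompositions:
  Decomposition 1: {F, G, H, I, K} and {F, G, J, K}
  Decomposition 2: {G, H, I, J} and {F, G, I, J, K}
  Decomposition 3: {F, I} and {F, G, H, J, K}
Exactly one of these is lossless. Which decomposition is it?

Decomposition 2

Decomposition 1: common = {F, G, K}, closure = {F, G, I, K} → lossy.
Decomposition 2: common = {G, I, J}, closure = {G, H, I, J, K} → lossless.
Decomposition 3: common = {F}, closure = {F} → lossy.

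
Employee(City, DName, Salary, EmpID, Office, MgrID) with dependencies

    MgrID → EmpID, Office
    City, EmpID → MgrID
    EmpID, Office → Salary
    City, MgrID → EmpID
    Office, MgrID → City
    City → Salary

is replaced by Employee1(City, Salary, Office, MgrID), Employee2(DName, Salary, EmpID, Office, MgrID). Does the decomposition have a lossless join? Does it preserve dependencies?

Lossless test: (Salary, Office, MgrID)⁺ = {City, Salary, EmpID, Office, MgrID}, which contains all of one fragment — lossless.
Dependency preservation: the restricted closure of {City, EmpID} across the fragments never reaches {MgrID}, so City, EmpID → MgrID cannot be enforced without a join — not preserved.

lossless but not dependency-preserving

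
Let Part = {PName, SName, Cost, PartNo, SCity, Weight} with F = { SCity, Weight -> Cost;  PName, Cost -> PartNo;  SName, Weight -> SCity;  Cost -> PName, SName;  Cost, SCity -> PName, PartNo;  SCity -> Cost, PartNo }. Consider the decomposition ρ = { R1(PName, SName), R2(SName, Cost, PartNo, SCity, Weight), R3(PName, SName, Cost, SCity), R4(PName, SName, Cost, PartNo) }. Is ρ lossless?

Yes

Chase test. Columns are PName, SName, Cost, PartNo, SCity, Weight; row i has aⱼ where attribute j ∈ Ri, else bᵢⱼ.
Initial tableau (one row per fragment):
  row 1: a1 a2 b13 b14 b15 b16
  row 2: b21 a2 a3 a4 a5 a6
  row 3: a1 a2 a3 b34 a5 b36
  row 4: a1 a2 a3 a4 b45 b46
Rows 3 and 4 agree on PName, Cost; apply PName, Cost→PartNo and equate their PartNo entries.
Rows 2 and 3 agree on Cost; apply Cost→PName, SName and equate their PName, SName entries.
Row 2 is now all distinguished symbols — the join is lossless.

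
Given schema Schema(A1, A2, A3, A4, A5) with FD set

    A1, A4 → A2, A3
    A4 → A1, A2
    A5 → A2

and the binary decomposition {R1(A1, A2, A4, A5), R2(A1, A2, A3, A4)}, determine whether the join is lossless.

Yes

Common attributes: R1 ∩ R2 = {A1, A2, A4}.
Closure of {A1, A2, A4}: A1, A4 → A2, A3 applies, adding A3. So (A1, A2, A4)⁺ = {A1, A2, A3, A4}.
This closure contains every attribute of R2, so R1 ∩ R2 → R2. The join is lossless.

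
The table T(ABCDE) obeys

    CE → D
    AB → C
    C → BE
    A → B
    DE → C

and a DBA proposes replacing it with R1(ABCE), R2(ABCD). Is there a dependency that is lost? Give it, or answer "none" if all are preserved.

Check DE → C: no single fragment contains all of {CDE}, and the restricted closure of {DE} across the fragments never reaches {C}.
CE → D is preserved.
AB → C is preserved.
C → BE is preserved.
A → B is preserved.

DE → C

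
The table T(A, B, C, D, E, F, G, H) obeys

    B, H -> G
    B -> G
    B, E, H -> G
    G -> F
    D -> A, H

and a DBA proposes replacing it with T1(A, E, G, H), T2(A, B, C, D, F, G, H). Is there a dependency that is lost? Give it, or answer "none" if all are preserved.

none

B, H → G lies within T2.
B → G lies within T2.
B, E, H → G: restricted closure across fragments reaches G.
G → F lies within T2.
D → A, H lies within T2.
Every dependency is enforceable on the fragments, so the decomposition is dependency-preserving.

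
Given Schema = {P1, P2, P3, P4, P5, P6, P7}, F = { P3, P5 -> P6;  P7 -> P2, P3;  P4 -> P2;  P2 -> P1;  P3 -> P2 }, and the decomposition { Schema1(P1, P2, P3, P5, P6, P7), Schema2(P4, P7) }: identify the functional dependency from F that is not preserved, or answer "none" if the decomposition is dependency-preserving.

P4 -> P2

Check P4 → P2: no single fragment contains all of {P2, P4}, and the restricted closure of {P4} across the fragments never reaches {P2}.
P3, P5 → P6 is preserved.
P7 → P2, P3 is preserved.
P2 → P1 is preserved.
P3 → P2 is preserved.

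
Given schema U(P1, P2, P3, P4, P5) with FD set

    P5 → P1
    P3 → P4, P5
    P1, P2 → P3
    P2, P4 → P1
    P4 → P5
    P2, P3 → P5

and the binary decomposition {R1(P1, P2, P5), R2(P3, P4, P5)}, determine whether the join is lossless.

No

Common attributes: R1 ∩ R2 = {P5}.
Closure of {P5}: P5 → P1 applies, adding P1. So (P5)⁺ = {P1, P5}.
The closure contains neither all of R1 = {P1, P2, P5} nor all of R2 = {P3, P4, P5}, so the common attributes are not a superkey of either fragment. The join is lossy.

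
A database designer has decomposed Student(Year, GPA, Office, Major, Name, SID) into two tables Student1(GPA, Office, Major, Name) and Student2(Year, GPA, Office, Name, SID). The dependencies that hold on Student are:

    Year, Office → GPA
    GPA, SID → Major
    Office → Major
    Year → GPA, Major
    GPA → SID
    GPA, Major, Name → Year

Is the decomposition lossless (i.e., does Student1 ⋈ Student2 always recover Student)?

Common attributes: Student1 ∩ Student2 = {GPA, Office, Name}.
Closure of {GPA, Office, Name}: Office → Major applies, adding Major; GPA → SID applies, adding SID; GPA, Major, Name → Year applies, adding Year. So (GPA, Office, Name)⁺ = {Year, GPA, Office, Major, Name, SID}.
This closure contains every attribute of Student1, so Student1 ∩ Student2 → Student1. The join is lossless.

Yes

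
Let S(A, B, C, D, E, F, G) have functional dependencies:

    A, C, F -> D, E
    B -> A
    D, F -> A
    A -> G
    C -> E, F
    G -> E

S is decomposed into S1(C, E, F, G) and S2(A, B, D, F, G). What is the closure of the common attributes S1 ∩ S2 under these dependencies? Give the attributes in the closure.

S1 ∩ S2 = {F, G}.
G → E applies, adding E
Closure: {E, F, G}.

E, F, G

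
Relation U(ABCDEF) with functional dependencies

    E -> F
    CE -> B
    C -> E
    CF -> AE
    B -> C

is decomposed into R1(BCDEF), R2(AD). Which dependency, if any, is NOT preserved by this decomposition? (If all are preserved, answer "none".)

CF -> AE

Check CF → AE: no single fragment contains all of {ACEF}, and the restricted closure of {CF} across the fragments never reaches {AE}.
E → F is preserved.
CE → B is preserved.
C → E is preserved.
B → C is preserved.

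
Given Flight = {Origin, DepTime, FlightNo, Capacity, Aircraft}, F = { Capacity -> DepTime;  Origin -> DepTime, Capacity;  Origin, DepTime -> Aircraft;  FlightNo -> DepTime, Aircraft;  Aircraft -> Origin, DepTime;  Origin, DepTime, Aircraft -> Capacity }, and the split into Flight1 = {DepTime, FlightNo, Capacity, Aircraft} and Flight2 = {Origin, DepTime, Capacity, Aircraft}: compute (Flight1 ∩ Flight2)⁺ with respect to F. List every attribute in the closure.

Origin, DepTime, Capacity, Aircraft

Flight1 ∩ Flight2 = {DepTime, Capacity, Aircraft}.
Aircraft → Origin, DepTime applies, adding Origin
Closure: {Origin, DepTime, Capacity, Aircraft}.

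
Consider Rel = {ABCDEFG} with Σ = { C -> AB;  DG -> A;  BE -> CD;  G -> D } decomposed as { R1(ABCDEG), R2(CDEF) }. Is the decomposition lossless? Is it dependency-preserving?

Lossless test: (CDE)⁺ = {ABCDE}, which is a superkey of neither fragment — lossy.
Dependency preservation: every FD's attributes lie within a single fragment, so each can be enforced locally — preserved.

lossy but dependency-preserving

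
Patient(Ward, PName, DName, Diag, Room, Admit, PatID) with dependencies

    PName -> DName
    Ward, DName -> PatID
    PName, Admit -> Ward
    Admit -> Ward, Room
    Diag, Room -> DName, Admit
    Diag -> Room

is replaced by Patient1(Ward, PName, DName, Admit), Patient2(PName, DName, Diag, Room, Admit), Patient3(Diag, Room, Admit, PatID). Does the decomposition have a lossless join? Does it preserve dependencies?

lossless but not dependency-preserving

Lossless test (chase): Rows 1 and 2 agree on PName, Admit; apply PName, Admit→Ward and equate their Ward entries. Rows 1 and 2 agree on Admit; apply Admit→Ward, Room and equate their Ward, Room entries. Rows 1 and 3 agree on Admit; apply Admit→Ward, Room and equate their Ward, Room entries. Rows 2 and 3 agree on Diag, Room; apply Diag, Room→DName, Admit and equate their DName, Admit entries. Rows 1 and 2 agree on Ward, DName; apply Ward, DName→PatID and equate their PatID entries. Rows 1 and 3 agree on Ward, DName; apply Ward, DName→PatID and equate their PatID entries. Row 2 is now all distinguished symbols — the join is lossless.
Dependency preservation: the restricted closure of {Ward, DName} across the fragments never reaches {PatID}, so Ward, DName → PatID cannot be enforced without a join — not preserved.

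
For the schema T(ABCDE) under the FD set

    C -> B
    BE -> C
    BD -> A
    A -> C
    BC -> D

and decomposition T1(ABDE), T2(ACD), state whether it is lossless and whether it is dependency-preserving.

Lossless test: (AD)⁺ = {ABCD}, which contains all of one fragment — lossless.
Dependency preservation: C → B; BE → C; BC → D are not contained in any single fragment, but the restricted closure of each left-hand side across the fragments still reaches the right-hand side; the remaining FDs each lie inside some fragment. All dependencies are preserved.

lossless and dependency-preserving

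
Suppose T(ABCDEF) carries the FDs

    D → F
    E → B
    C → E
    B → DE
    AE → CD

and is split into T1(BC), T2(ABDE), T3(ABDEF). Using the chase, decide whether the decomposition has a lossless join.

No

Chase test. Columns are ABCDEF; row i has aⱼ where attribute j ∈ Ti, else bᵢⱼ.
Initial tableau (one row per fragment):
  row 1: b11 a2 a3 b14 b15 b16
  row 2: a1 a2 b23 a4 a5 b26
  row 3: a1 a2 b33 a4 a5 a6
Rows 2 and 3 agree on D; apply D→F and equate their F entries.
Rows 1 and 2 agree on B; apply B→DE and equate their DE entries.
Rows 2 and 3 agree on AE; apply AE→CD and equate their CD entries.
Rows 1 and 2 agree on D; apply D→F and equate their F entries.
No row becomes fully distinguished — the join is lossy.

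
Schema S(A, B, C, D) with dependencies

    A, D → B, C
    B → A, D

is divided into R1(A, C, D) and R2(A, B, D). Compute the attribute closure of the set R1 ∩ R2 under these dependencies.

R1 ∩ R2 = {A, D}.
A, D → B, C applies, adding B, C
Closure: {A, B, C, D}.

A, B, C, D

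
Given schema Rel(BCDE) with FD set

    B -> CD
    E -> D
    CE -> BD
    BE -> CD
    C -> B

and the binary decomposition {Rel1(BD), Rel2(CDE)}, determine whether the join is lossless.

Common attributes: Rel1 ∩ Rel2 = {D}.
No dependency enlarges {D}, so (D)⁺ = {D}.
The closure contains neither all of Rel1 = {BD} nor all of Rel2 = {CDE}, so the common attributes are not a superkey of either fragment. The join is lossy.

No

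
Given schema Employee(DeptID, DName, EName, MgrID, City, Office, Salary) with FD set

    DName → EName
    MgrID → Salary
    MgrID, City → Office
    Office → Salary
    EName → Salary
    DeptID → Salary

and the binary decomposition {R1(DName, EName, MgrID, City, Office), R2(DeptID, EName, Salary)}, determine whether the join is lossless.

No

Common attributes: R1 ∩ R2 = {EName}.
Closure of {EName}: EName → Salary applies, adding Salary. So (EName)⁺ = {EName, Salary}.
The closure contains neither all of R1 = {DName, EName, MgrID, City, Office} nor all of R2 = {DeptID, EName, Salary}, so the common attributes are not a superkey of either fragment. The join is lossy.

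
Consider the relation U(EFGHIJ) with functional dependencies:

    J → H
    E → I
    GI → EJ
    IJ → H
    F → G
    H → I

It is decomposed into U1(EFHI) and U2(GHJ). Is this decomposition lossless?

No

Common attributes: U1 ∩ U2 = {H}.
Closure of {H}: H → I applies, adding I. So (H)⁺ = {HI}.
The closure contains neither all of U1 = {EFHI} nor all of U2 = {GHJ}, so the common attributes are not a superkey of either fragment. The join is lossy.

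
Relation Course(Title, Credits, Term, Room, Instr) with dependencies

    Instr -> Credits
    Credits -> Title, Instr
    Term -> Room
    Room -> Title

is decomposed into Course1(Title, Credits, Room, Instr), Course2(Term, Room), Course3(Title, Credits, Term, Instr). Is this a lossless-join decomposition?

Chase test. Columns are Title, Credits, Term, Room, Instr; row i has aⱼ where attribute j ∈ Coursei, else bᵢⱼ.
Initial tableau (one row per fragment):
  row 1: a1 a2 b13 a4 a5
  row 2: b21 b22 a3 a4 b25
  row 3: a1 a2 a3 b34 a5
Rows 2 and 3 agree on Term; apply Term→Room and equate their Room entries.
Rows 1 and 2 agree on Room; apply Room→Title and equate their Title entries.
Row 3 is now all distinguished symbols — the join is lossless.

Yes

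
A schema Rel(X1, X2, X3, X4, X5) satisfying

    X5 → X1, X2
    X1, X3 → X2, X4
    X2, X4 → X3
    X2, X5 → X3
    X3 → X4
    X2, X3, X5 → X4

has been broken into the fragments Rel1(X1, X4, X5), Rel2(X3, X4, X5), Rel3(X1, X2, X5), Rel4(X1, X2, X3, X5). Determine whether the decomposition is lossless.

Chase test. Columns are X1, X2, X3, X4, X5; row i has aⱼ where attribute j ∈ Reli, else bᵢⱼ.
Initial tableau (one row per fragment):
  row 1: a1 b12 b13 a4 a5
  row 2: b21 b22 a3 a4 a5
  row 3: a1 a2 b33 b34 a5
  row 4: a1 a2 a3 b44 a5
Rows 1 and 2 agree on X5; apply X5→X1, X2 and equate their X1, X2 entries.
Rows 1 and 3 agree on X5; apply X5→X1, X2 and equate their X1, X2 entries.
Rows 2 and 4 agree on X1, X3; apply X1, X3→X2, X4 and equate their X2, X4 entries.
Rows 1 and 2 agree on X2, X4; apply X2, X4→X3 and equate their X3 entries.
Rows 1 and 3 agree on X2, X5; apply X2, X5→X3 and equate their X3 entries.
Rows 1 and 3 agree on X3; apply X3→X4 and equate their X4 entries.
Row 1 is now all distinguished symbols — the join is lossless.

Yes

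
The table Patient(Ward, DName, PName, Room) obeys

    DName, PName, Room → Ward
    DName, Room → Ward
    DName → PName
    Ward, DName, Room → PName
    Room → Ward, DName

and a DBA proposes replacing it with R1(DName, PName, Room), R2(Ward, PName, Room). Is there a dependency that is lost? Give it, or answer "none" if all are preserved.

DName, PName, Room → Ward: restricted closure across fragments reaches Ward.
DName, Room → Ward: restricted closure across fragments reaches Ward.
DName → PName lies within R1.
Ward, DName, Room → PName: restricted closure across fragments reaches PName.
Room → Ward, DName: restricted closure across fragments reaches Ward, DName.
Every dependency is enforceable on the fragments, so the decomposition is dependency-preserving.

none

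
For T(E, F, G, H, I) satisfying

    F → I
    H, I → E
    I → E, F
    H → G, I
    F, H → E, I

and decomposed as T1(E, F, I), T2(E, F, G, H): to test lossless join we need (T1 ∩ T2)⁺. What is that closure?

T1 ∩ T2 = {E, F}.
F → I applies, adding I
Closure: {E, F, I}.

E, F, I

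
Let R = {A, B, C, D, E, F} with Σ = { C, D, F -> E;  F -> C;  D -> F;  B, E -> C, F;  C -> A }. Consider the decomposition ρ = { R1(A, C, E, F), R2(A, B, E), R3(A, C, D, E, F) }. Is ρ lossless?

Chase test. Columns are A, B, C, D, E, F; row i has aⱼ where attribute j ∈ Ri, else bᵢⱼ.
Initial tableau (one row per fragment):
  row 1: a1 b12 a3 b14 a5 a6
  row 2: a1 a2 b23 b24 a5 b26
  row 3: a1 b32 a3 a4 a5 a6
No row becomes fully distinguished — the join is lossy.

No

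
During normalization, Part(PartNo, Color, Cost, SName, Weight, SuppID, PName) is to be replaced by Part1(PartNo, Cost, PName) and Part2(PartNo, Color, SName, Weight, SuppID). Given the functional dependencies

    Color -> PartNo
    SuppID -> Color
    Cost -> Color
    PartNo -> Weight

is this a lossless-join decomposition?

Common attributes: Part1 ∩ Part2 = {PartNo}.
Closure of {PartNo}: PartNo → Weight applies, adding Weight. So (PartNo)⁺ = {PartNo, Weight}.
The closure contains neither all of Part1 = {PartNo, Cost, PName} nor all of Part2 = {PartNo, Color, SName, Weight, SuppID}, so the common attributes are not a superkey of either fragment. The join is lossy.

No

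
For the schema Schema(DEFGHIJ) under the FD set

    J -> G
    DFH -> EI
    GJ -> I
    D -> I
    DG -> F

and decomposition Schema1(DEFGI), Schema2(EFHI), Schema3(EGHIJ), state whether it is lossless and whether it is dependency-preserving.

lossy and not dependency-preserving

Lossless test (chase): applying each FD to every pair of rows produces no changes in the tableau, so no row becomes fully distinguished — the join is lossy.
Dependency preservation: the restricted closure of {DFH} across the fragments never reaches {EI}, so DFH → EI cannot be enforced without a join — not preserved.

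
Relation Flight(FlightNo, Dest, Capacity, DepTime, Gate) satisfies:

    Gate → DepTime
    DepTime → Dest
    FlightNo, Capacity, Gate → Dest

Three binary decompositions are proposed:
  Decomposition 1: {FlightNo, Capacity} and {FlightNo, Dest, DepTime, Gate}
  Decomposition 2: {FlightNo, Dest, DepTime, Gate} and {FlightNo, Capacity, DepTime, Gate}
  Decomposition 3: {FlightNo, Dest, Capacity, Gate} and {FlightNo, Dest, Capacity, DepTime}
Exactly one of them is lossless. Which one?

Decomposition 2

Decomposition 1: common = {FlightNo}, closure = {FlightNo} → lossy.
Decomposition 2: common = {FlightNo, DepTime, Gate}, closure = {FlightNo, Dest, DepTime, Gate} → lossless.
Decomposition 3: common = {FlightNo, Dest, Capacity}, closure = {FlightNo, Dest, Capacity} → lossy.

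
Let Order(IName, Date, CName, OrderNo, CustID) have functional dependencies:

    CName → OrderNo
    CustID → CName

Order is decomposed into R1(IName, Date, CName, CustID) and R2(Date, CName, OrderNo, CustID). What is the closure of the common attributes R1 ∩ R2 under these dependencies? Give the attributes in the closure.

Date, CName, OrderNo, CustID

R1 ∩ R2 = {Date, CName, CustID}.
CName → OrderNo applies, adding OrderNo
Closure: {Date, CName, OrderNo, CustID}.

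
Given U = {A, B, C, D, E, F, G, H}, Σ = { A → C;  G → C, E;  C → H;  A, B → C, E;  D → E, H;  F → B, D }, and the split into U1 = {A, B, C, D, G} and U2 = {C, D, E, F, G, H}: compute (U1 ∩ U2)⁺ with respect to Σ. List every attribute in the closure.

U1 ∩ U2 = {C, D, G}.
G → C, E applies, adding E
C → H applies, adding H
Closure: {C, D, E, G, H}.

C, D, E, G, H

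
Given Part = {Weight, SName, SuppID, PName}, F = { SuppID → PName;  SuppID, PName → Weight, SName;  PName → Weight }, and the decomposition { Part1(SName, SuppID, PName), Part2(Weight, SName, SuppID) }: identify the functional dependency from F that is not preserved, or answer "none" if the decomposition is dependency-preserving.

PName → Weight

Check PName → Weight: no single fragment contains all of {Weight, PName}, and the restricted closure of {PName} across the fragments never reaches {Weight}.
SuppID → PName is preserved.
SuppID, PName → Weight, SName is preserved.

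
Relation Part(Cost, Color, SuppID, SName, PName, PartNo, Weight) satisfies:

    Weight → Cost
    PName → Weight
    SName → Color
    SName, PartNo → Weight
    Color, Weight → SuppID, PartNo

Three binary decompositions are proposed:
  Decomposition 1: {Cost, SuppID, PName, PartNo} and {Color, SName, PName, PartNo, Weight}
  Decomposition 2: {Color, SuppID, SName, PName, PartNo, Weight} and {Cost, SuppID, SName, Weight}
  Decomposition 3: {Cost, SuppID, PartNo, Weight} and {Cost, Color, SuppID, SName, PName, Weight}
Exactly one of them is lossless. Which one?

Decomposition 2

Decomposition 1: common = {PName, PartNo}, closure = {Cost, PName, PartNo, Weight} → lossy.
Decomposition 2: common = {SuppID, SName, Weight}, closure = {Cost, Color, SuppID, SName, PartNo, Weight} → lossless.
Decomposition 3: common = {Cost, SuppID, Weight}, closure = {Cost, SuppID, Weight} → lossy.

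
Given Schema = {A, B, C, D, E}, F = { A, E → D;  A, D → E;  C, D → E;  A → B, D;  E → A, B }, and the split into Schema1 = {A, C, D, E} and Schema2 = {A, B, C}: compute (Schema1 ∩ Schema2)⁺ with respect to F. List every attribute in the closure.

Schema1 ∩ Schema2 = {A, C}.
A → B, D applies, adding B, D
A, D → E applies, adding E
Closure: {A, B, C, D, E}.

A, B, C, D, E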